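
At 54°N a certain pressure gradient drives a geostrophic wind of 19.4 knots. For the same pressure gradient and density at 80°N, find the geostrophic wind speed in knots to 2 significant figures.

With the same pressure gradient and density, V_g ∝ 1/f ∝ 1/sin φ.
V₂ = V₁ · sin φ₁ / sin φ₂ = 19.4 × sin 54° / sin 80°
V₂ = 19.4 × 0.8090/0.9848 = 16 knots

16 knots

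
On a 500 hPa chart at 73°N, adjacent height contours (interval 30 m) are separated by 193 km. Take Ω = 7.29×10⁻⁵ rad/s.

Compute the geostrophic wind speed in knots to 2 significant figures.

Coriolis parameter at 73°N:
f = 2Ω sin φ = 2 × 7.29×10⁻⁵ × sin 73° = 1.39×10⁻⁴ s⁻¹
Height gradient: |∂Z/∂n| = 30 m / 193000 m = 1.55×10⁻⁴
On a pressure surface, geostrophic balance gives V_g = (g/f)|∂Z/∂n|:
V_g = 9.81 × 1.55×10⁻⁴ / 1.39×10⁻⁴ = 10.9 m/s
Converting: 10.9 m/s × 1.944 = 21 knots

21 knots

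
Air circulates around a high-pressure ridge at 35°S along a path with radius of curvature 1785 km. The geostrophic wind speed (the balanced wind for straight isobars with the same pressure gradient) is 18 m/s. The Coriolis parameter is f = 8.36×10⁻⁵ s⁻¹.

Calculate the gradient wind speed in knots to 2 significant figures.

41 knots

Around a high, pressure-gradient force acts outward with centrifugal, so Coriolis balances both:
fV = (1/ρ)|∂P/∂n| + V²/R  →  V² − fR·V + fR·V_g = 0
With fR = 8.36×10⁻⁵ × 1785×10³ m = 149 m/s:
V = [fR − √((fR)² − 4 fR V_g)]/2 = [149 − √(149² − 4×149×18)]/2 = 20.9 m/s
Supergeostrophic (V > V_g = 18 m/s), as expected around a high.
Converting: 20.9 m/s × 1.944 = 41 knots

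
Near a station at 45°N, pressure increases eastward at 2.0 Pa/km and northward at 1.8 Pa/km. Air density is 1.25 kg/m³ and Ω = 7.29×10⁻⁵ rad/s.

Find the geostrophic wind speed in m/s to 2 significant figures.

Coriolis parameter at 45°N:
f = 2Ω sin φ = 2 × 7.29×10⁻⁵ × sin 45° = 1.03×10⁻⁴ s⁻¹
Component geostrophic relations (x east, y north):
u_g = −(1/(fρ)) ∂P/∂y,  v_g = (1/(fρ)) ∂P/∂x
u_g = −(1.8×10⁻³)/(1.03×10⁻⁴ × 1.25) = −14.0 m/s;  v_g = (2.0×10⁻³)/(1.03×10⁻⁴ × 1.25) = 15.5 m/s
|V_g| = √(u_g² + v_g²) = 20.9 m/s

21 m/s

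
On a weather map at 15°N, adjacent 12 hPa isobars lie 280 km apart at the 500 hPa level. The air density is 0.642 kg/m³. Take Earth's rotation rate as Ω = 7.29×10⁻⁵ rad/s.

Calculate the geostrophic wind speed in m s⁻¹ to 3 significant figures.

177 m s⁻¹

Coriolis parameter at 15°N:
f = 2Ω sin φ = 2 × 7.29×10⁻⁵ × sin 15° = 3.77×10⁻⁵ s⁻¹
Pressure gradient: |∂P/∂n| = 1200 Pa / 280000 m = 4.29×10⁻³ Pa/m
Geostrophic balance (pressure-gradient force = Coriolis force):
V_g = (1/(fρ)) |∂P/∂n| = 4.29×10⁻³ / (3.77×10⁻⁵ × 0.642) = 177 m/s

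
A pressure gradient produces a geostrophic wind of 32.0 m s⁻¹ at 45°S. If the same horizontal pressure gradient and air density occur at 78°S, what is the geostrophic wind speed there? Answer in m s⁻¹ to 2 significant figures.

With the same pressure gradient and density, V_g ∝ 1/f ∝ 1/sin φ.
V₂ = V₁ · sin φ₁ / sin φ₂ = 32.0 × sin 45° / sin 78°
V₂ = 32.0 × 0.7071/0.9781 = 23 m s⁻¹

23 m s⁻¹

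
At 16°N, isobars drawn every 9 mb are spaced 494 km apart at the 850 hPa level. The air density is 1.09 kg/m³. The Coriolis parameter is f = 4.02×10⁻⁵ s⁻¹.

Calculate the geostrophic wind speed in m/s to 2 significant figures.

42 m/s

Pressure gradient: |∂P/∂n| = 900 Pa / 494000 m = 1.82×10⁻³ Pa/m
Geostrophic balance (pressure-gradient force = Coriolis force):
V_g = (1/(fρ)) |∂P/∂n| = 1.82×10⁻³ / (4.02×10⁻⁵ × 1.09) = 41.6 m/s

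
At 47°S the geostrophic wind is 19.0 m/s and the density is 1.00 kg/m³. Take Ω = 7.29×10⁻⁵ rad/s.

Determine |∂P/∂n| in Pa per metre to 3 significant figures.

2.03×10⁻³ Pa/m

Coriolis parameter at 47°S:
f = 2Ω sin φ = 2 × 7.29×10⁻⁵ × sin 47° = 1.07×10⁻⁴ s⁻¹
Geostrophic balance rearranged: |∂P/∂n| = f ρ V_g
|∂P/∂n| = 1.07×10⁻⁴ × 1.00 × 19.0 = 2.03×10⁻³ Pa/m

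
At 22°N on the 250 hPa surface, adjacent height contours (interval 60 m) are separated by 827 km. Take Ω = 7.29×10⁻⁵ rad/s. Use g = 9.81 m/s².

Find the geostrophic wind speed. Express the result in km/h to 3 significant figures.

46.9 km/h

Coriolis parameter at 22°N:
f = 2Ω sin φ = 2 × 7.29×10⁻⁵ × sin 22° = 5.46×10⁻⁵ s⁻¹
Height gradient: |∂Z/∂n| = 60 m / 827000 m = 7.26×10⁻⁵
On a pressure surface, geostrophic balance gives V_g = (g/f)|∂Z/∂n|:
V_g = 9.81 × 7.26×10⁻⁵ / 5.46×10⁻⁵ = 13.0 m/s
Converting: 13.0 m/s × 3.6 = 46.9 km/h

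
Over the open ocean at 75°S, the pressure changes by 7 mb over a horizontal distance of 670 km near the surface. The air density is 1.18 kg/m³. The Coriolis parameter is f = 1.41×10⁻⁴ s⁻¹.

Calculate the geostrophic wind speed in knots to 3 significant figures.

12.2 knots

Pressure gradient: |∂P/∂n| = 700 Pa / 670000 m = 1.04×10⁻³ Pa/m
Geostrophic balance (pressure-gradient force = Coriolis force):
V_g = (1/(fρ)) |∂P/∂n| = 1.04×10⁻³ / (1.41×10⁻⁴ × 1.18) = 6.28 m/s
Converting: 6.28 m/s × 1.944 = 12.2 knots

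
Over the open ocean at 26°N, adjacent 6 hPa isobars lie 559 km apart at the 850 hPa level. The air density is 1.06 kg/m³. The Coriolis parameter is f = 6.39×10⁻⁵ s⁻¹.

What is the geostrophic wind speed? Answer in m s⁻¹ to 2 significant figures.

16 m s⁻¹

Pressure gradient: |∂P/∂n| = 600 Pa / 559000 m = 1.07×10⁻³ Pa/m
Geostrophic balance (pressure-gradient force = Coriolis force):
V_g = (1/(fρ)) |∂P/∂n| = 1.07×10⁻³ / (6.39×10⁻⁵ × 1.06) = 15.8 m/s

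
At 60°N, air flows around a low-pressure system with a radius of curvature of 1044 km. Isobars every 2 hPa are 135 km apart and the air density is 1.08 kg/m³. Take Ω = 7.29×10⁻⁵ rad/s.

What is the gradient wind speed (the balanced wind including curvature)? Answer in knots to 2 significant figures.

Coriolis parameter at 60°N:
f = 2Ω sin φ = 2 × 7.29×10⁻⁵ × sin 60° = 1.26×10⁻⁴ s⁻¹
Pressure gradient: |∂P/∂n| = 200 Pa / 135000 m = 1.48×10⁻³ Pa/m
Geostrophic speed: V_g = |∂P/∂n|/(fρ) = 1.48×10⁻³/(1.26×10⁻⁴ × 1.08) = 10.9 m/s
Around a low, centrifugal force acts outward with Coriolis, so pressure-gradient force balances both:
(1/ρ)|∂P/∂n| = fV + V²/R  →  V² + fR·V − fR·V_g = 0
With fR = 1.26×10⁻⁴ × 1044×10³ m = 132 m/s:
V = [−fR + √((fR)² + 4 fR V_g)]/2 = [−132 + √(132² + 4×132×10.9)]/2 = 10.1 m/s
Subgeostrophic (V < V_g = 10.9 m/s), as expected around a low.
Converting: 10.1 m/s × 1.944 = 20 knots

20 knots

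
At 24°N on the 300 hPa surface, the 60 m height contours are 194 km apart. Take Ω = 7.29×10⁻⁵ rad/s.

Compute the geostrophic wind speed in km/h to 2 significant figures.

180 km/h

Coriolis parameter at 24°N:
f = 2Ω sin φ = 2 × 7.29×10⁻⁵ × sin 24° = 5.93×10⁻⁵ s⁻¹
Height gradient: |∂Z/∂n| = 60 m / 194000 m = 3.09×10⁻⁴
On a pressure surface, geostrophic balance gives V_g = (g/f)|∂Z/∂n|:
V_g = 9.81 × 3.09×10⁻⁴ / 5.93×10⁻⁵ = 51.2 m/s
Converting: 51.2 m/s × 3.6 = 180 km/h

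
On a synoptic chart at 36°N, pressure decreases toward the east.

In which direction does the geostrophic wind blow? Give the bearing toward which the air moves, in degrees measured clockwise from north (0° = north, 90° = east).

The pressure-gradient force points toward the east (bearing 090°).
Geostrophic balance: in the Northern Hemisphere the Coriolis force deflects motion to the right, so the geostrophic wind blows 90° to the right of the pressure-gradient force (low pressure on the left).
Rotating 090° by 90° clockwise gives 180° — the wind blows toward the south.

180°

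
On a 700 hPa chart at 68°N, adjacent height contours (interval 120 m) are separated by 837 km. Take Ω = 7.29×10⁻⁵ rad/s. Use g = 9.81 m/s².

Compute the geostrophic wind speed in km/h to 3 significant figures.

Coriolis parameter at 68°N:
f = 2Ω sin φ = 2 × 7.29×10⁻⁵ × sin 68° = 1.35×10⁻⁴ s⁻¹
Height gradient: |∂Z/∂n| = 120 m / 837000 m = 1.43×10⁻⁴
On a pressure surface, geostrophic balance gives V_g = (g/f)|∂Z/∂n|:
V_g = 9.81 × 1.43×10⁻⁴ / 1.35×10⁻⁴ = 10.4 m/s
Converting: 10.4 m/s × 3.6 = 37.5 km/h

37.5 km/h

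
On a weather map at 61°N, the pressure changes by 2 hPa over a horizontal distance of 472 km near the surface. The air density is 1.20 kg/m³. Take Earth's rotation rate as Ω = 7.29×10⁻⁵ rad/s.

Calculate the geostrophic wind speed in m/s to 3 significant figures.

2.77 m/s

Coriolis parameter at 61°N:
f = 2Ω sin φ = 2 × 7.29×10⁻⁵ × sin 61° = 1.28×10⁻⁴ s⁻¹
Pressure gradient: |∂P/∂n| = 200 Pa / 472000 m = 4.24×10⁻⁴ Pa/m
Geostrophic balance (pressure-gradient force = Coriolis force):
V_g = (1/(fρ)) |∂P/∂n| = 4.24×10⁻⁴ / (1.28×10⁻⁴ × 1.20) = 2.77 m/s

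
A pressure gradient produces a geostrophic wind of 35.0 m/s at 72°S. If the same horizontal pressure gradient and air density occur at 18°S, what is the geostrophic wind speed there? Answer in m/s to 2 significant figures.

110 m/s

With the same pressure gradient and density, V_g ∝ 1/f ∝ 1/sin φ.
V₂ = V₁ · sin φ₁ / sin φ₂ = 35.0 × sin 72° / sin 18°
V₂ = 35.0 × 0.9511/0.3090 = 110 m/s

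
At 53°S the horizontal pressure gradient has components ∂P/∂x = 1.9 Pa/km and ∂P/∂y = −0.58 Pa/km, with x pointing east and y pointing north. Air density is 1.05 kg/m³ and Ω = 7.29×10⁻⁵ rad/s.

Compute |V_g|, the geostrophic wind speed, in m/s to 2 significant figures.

16 m/s

Coriolis parameter at 53°S:
f = 2Ω sin φ = 2 × 7.29×10⁻⁵ × sin 53° = 1.16×10⁻⁴ s⁻¹
In the Southern Hemisphere f is negative: f = −1.16×10⁻⁴ s⁻¹.
Component geostrophic relations (x east, y north):
u_g = −(1/(fρ)) ∂P/∂y,  v_g = (1/(fρ)) ∂P/∂x
u_g = −(−0.58×10⁻³)/(−1.16×10⁻⁴ × 1.05) = −4.74 m/s;  v_g = (1.9×10⁻³)/(−1.16×10⁻⁴ × 1.05) = −15.5 m/s
|V_g| = √(u_g² + v_g²) = 16.2 m/s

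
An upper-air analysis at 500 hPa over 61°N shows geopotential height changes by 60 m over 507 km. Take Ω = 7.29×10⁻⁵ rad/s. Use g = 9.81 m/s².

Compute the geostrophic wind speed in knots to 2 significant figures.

18 knots

Coriolis parameter at 61°N:
f = 2Ω sin φ = 2 × 7.29×10⁻⁵ × sin 61° = 1.28×10⁻⁴ s⁻¹
Height gradient: |∂Z/∂n| = 60 m / 507000 m = 1.18×10⁻⁴
On a pressure surface, geostrophic balance gives V_g = (g/f)|∂Z/∂n|:
V_g = 9.81 × 1.18×10⁻⁴ / 1.28×10⁻⁴ = 9.10 m/s
Converting: 9.10 m/s × 1.944 = 18 knots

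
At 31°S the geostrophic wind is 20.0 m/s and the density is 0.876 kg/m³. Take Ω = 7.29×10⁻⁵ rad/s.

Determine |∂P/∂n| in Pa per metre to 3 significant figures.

1.32×10⁻³ Pa/m

Coriolis parameter at 31°S:
f = 2Ω sin φ = 2 × 7.29×10⁻⁵ × sin 31° = 7.51×10⁻⁵ s⁻¹
Geostrophic balance rearranged: |∂P/∂n| = f ρ V_g
|∂P/∂n| = 7.51×10⁻⁵ × 0.876 × 20.0 = 1.32×10⁻³ Pa/m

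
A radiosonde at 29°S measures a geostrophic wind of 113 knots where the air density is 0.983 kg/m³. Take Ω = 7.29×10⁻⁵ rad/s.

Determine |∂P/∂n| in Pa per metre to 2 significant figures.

Coriolis parameter at 29°S:
f = 2Ω sin φ = 2 × 7.29×10⁻⁵ × sin 29° = 7.07×10⁻⁵ s⁻¹
Wind speed in SI: 113 knots = 58.1 m/s
Geostrophic balance rearranged: |∂P/∂n| = f ρ V_g
|∂P/∂n| = 7.07×10⁻⁵ × 0.983 × 58.1 = 4.04×10⁻³ Pa/m

4.0×10⁻³ Pa/m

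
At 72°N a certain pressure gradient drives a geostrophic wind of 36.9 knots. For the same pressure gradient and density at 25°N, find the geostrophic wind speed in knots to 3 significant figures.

With the same pressure gradient and density, V_g ∝ 1/f ∝ 1/sin φ.
V₂ = V₁ · sin φ₁ / sin φ₂ = 36.9 × sin 72° / sin 25°
V₂ = 36.9 × 0.9511/0.4226 = 83.0 knots

83.0 knots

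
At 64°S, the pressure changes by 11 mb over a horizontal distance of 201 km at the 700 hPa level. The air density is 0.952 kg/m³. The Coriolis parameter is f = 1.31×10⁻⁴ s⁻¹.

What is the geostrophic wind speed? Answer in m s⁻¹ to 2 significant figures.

44 m s⁻¹

Pressure gradient: |∂P/∂n| = 1100 Pa / 201000 m = 5.47×10⁻³ Pa/m
Geostrophic balance (pressure-gradient force = Coriolis force):
V_g = (1/(fρ)) |∂P/∂n| = 5.47×10⁻³ / (1.31×10⁻⁴ × 0.952) = 43.9 m/s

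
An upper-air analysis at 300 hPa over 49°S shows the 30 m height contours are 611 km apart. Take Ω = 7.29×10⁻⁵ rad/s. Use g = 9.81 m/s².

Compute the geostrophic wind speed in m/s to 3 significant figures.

Coriolis parameter at 49°S:
f = 2Ω sin φ = 2 × 7.29×10⁻⁵ × sin 49° = 1.10×10⁻⁴ s⁻¹
Height gradient: |∂Z/∂n| = 30 m / 611000 m = 4.91×10⁻⁵
On a pressure surface, geostrophic balance gives V_g = (g/f)|∂Z/∂n|:
V_g = 9.81 × 4.91×10⁻⁵ / 1.10×10⁻⁴ = 4.38 m/s

4.38 m/s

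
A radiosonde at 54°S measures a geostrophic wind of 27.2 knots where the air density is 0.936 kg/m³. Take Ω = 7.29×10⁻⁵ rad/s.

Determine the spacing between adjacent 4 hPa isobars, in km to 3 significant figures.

Coriolis parameter at 54°S:
f = 2Ω sin φ = 2 × 7.29×10⁻⁵ × sin 54° = 1.18×10⁻⁴ s⁻¹
Wind speed in SI: 27.2 knots = 14.0 m/s
Geostrophic balance rearranged: |∂P/∂n| = f ρ V_g
|∂P/∂n| = 1.18×10⁻⁴ × 0.936 × 14.0 = 1.54×10⁻³ Pa/m
Isobar spacing: Δn = ΔP/|∂P/∂n| = 400 Pa / 1.54×10⁻³ Pa/m = 258918 m ≈ 259 km

259 km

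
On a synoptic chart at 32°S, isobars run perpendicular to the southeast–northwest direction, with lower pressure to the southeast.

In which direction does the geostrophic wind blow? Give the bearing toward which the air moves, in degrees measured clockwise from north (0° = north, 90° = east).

The pressure-gradient force points toward the southeast (bearing 135°).
Geostrophic balance: in the Southern Hemisphere the Coriolis force deflects motion to the left, so the geostrophic wind blows 90° to the left of the pressure-gradient force (low pressure on the right).
Rotating 135° by 90° counterclockwise gives 045° — the wind blows toward the northeast.

045°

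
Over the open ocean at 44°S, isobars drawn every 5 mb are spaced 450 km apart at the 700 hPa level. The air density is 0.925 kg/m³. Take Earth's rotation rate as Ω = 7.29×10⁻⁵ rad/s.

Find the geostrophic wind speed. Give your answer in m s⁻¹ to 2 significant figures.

12 m s⁻¹

Coriolis parameter at 44°S:
f = 2Ω sin φ = 2 × 7.29×10⁻⁵ × sin 44° = 1.01×10⁻⁴ s⁻¹
Pressure gradient: |∂P/∂n| = 500 Pa / 450000 m = 1.11×10⁻³ Pa/m
Geostrophic balance (pressure-gradient force = Coriolis force):
V_g = (1/(fρ)) |∂P/∂n| = 1.11×10⁻³ / (1.01×10⁻⁴ × 0.925) = 11.9 m/s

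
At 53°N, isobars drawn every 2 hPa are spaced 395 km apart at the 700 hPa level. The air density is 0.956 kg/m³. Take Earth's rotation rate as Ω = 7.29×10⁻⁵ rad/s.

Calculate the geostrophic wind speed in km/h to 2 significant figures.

Coriolis parameter at 53°N:
f = 2Ω sin φ = 2 × 7.29×10⁻⁵ × sin 53° = 1.16×10⁻⁴ s⁻¹
Pressure gradient: |∂P/∂n| = 200 Pa / 395000 m = 5.06×10⁻⁴ Pa/m
Geostrophic balance (pressure-gradient force = Coriolis force):
V_g = (1/(fρ)) |∂P/∂n| = 5.06×10⁻⁴ / (1.16×10⁻⁴ × 0.956) = 4.55 m/s
Converting: 4.55 m/s × 3.6 = 16 km/h

16 km/h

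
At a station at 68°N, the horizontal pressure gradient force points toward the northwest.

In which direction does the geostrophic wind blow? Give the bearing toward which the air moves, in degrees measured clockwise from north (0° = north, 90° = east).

The pressure-gradient force points toward the northwest (bearing 315°).
Geostrophic balance: in the Northern Hemisphere the Coriolis force deflects motion to the right, so the geostrophic wind blows 90° to the right of the pressure-gradient force (low pressure on the left).
Rotating 315° by 90° clockwise gives 045° — the wind blows toward the northeast.

045°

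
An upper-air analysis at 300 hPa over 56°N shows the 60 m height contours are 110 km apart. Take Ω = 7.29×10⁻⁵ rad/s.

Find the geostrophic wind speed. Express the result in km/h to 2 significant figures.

160 km/h

Coriolis parameter at 56°N:
f = 2Ω sin φ = 2 × 7.29×10⁻⁵ × sin 56° = 1.21×10⁻⁴ s⁻¹
Height gradient: |∂Z/∂n| = 60 m / 110000 m = 5.45×10⁻⁴
On a pressure surface, geostrophic balance gives V_g = (g/f)|∂Z/∂n|:
V_g = 9.81 × 5.45×10⁻⁴ / 1.21×10⁻⁴ = 44.3 m/s
Converting: 44.3 m/s × 3.6 = 160 km/h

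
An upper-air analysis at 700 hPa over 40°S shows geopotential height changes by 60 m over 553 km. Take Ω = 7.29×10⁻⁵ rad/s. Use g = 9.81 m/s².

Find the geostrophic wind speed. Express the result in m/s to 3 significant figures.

11.4 m/s

Coriolis parameter at 40°S:
f = 2Ω sin φ = 2 × 7.29×10⁻⁵ × sin 40° = 9.37×10⁻⁵ s⁻¹
Height gradient: |∂Z/∂n| = 60 m / 553000 m = 1.08×10⁻⁴
On a pressure surface, geostrophic balance gives V_g = (g/f)|∂Z/∂n|:
V_g = 9.81 × 1.08×10⁻⁴ / 9.37×10⁻⁵ = 11.4 m/s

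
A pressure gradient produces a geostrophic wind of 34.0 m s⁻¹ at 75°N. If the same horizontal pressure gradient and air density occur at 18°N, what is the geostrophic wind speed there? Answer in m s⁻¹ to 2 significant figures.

110 m s⁻¹

With the same pressure gradient and density, V_g ∝ 1/f ∝ 1/sin φ.
V₂ = V₁ · sin φ₁ / sin φ₂ = 34.0 × sin 75° / sin 18°
V₂ = 34.0 × 0.9659/0.3090 = 110 m s⁻¹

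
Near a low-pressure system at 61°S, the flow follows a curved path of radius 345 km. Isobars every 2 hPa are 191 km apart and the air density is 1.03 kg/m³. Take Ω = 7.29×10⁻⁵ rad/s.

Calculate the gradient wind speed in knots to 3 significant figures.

13.4 knots

Coriolis parameter at 61°S:
f = 2Ω sin φ = 2 × 7.29×10⁻⁵ × sin 61° = 1.28×10⁻⁴ s⁻¹
Pressure gradient: |∂P/∂n| = 200 Pa / 191000 m = 1.05×10⁻³ Pa/m
Geostrophic speed: V_g = |∂P/∂n|/(fρ) = 1.05×10⁻³/(1.28×10⁻⁴ × 1.03) = 7.97 m/s
Around a low, centrifugal force acts outward with Coriolis, so pressure-gradient force balances both:
(1/ρ)|∂P/∂n| = fV + V²/R  →  V² + fR·V − fR·V_g = 0
With fR = 1.28×10⁻⁴ × 345×10³ m = 44.0 m/s:
V = [−fR + √((fR)² + 4 fR V_g)]/2 = [−44.0 + √(44.0² + 4×44.0×7.97)]/2 = 6.89 m/s
Subgeostrophic (V < V_g = 7.97 m/s), as expected around a low.
Converting: 6.89 m/s × 1.944 = 13.4 knots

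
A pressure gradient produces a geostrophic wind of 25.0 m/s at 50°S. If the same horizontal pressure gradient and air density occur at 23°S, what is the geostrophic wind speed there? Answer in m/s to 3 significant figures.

With the same pressure gradient and density, V_g ∝ 1/f ∝ 1/sin φ.
V₂ = V₁ · sin φ₁ / sin φ₂ = 25.0 × sin 50° / sin 23°
V₂ = 25.0 × 0.7660/0.3907 = 49.0 m/s

49.0 m/s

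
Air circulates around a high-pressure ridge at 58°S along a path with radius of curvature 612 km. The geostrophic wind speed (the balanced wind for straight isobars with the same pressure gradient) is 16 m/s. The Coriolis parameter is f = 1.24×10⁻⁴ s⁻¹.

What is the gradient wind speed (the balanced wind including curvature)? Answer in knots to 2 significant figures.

45 knots

Around a high, pressure-gradient force acts outward with centrifugal, so Coriolis balances both:
fV = (1/ρ)|∂P/∂n| + V²/R  →  V² − fR·V + fR·V_g = 0
With fR = 1.24×10⁻⁴ × 612×10³ m = 75.9 m/s:
V = [fR − √((fR)² − 4 fR V_g)]/2 = [75.9 − √(75.9² − 4×75.9×16)]/2 = 22.9 m/s
Supergeostrophic (V > V_g = 16 m/s), as expected around a high.
Converting: 22.9 m/s × 1.944 = 45 knots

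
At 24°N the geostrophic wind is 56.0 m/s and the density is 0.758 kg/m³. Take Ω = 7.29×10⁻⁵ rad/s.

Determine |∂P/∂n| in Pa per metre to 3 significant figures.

Coriolis parameter at 24°N:
f = 2Ω sin φ = 2 × 7.29×10⁻⁵ × sin 24° = 5.93×10⁻⁵ s⁻¹
Geostrophic balance rearranged: |∂P/∂n| = f ρ V_g
|∂P/∂n| = 5.93×10⁻⁵ × 0.758 × 56.0 = 2.52×10⁻³ Pa/m

2.52×10⁻³ Pa/m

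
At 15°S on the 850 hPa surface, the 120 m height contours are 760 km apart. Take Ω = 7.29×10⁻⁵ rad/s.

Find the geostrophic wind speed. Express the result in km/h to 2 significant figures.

150 km/h

Coriolis parameter at 15°S:
f = 2Ω sin φ = 2 × 7.29×10⁻⁵ × sin 15° = 3.77×10⁻⁵ s⁻¹
Height gradient: |∂Z/∂n| = 120 m / 760000 m = 1.58×10⁻⁴
On a pressure surface, geostrophic balance gives V_g = (g/f)|∂Z/∂n|:
V_g = 9.81 × 1.58×10⁻⁴ / 3.77×10⁻⁵ = 41.0 m/s
Converting: 41.0 m/s × 3.6 = 150 km/h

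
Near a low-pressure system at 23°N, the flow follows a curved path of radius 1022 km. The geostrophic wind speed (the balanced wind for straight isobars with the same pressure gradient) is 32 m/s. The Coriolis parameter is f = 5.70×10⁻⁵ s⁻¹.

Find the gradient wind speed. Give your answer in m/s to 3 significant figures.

23.0 m/s

Around a low, centrifugal force acts outward with Coriolis, so pressure-gradient force balances both:
(1/ρ)|∂P/∂n| = fV + V²/R  →  V² + fR·V − fR·V_g = 0
With fR = 5.70×10⁻⁵ × 1022×10³ m = 58.3 m/s:
V = [−fR + √((fR)² + 4 fR V_g)]/2 = [−58.3 + √(58.3² + 4×58.3×32)]/2 = 23 m/s
Subgeostrophic (V < V_g = 32 m/s), as expected around a low.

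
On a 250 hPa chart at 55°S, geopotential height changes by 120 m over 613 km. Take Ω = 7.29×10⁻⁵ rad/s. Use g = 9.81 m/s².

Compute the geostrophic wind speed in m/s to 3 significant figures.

Coriolis parameter at 55°S:
f = 2Ω sin φ = 2 × 7.29×10⁻⁵ × sin 55° = 1.19×10⁻⁴ s⁻¹
Height gradient: |∂Z/∂n| = 120 m / 613000 m = 1.96×10⁻⁴
On a pressure surface, geostrophic balance gives V_g = (g/f)|∂Z/∂n|:
V_g = 9.81 × 1.96×10⁻⁴ / 1.19×10⁻⁴ = 16.1 m/s

16.1 m/s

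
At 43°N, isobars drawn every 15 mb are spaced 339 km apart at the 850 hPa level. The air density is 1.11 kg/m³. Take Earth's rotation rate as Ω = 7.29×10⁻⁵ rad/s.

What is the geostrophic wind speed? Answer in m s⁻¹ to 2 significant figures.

Coriolis parameter at 43°N:
f = 2Ω sin φ = 2 × 7.29×10⁻⁵ × sin 43° = 9.94×10⁻⁵ s⁻¹
Pressure gradient: |∂P/∂n| = 1500 Pa / 339000 m = 4.42×10⁻³ Pa/m
Geostrophic balance (pressure-gradient force = Coriolis force):
V_g = (1/(fρ)) |∂P/∂n| = 4.42×10⁻³ / (9.94×10⁻⁵ × 1.11) = 40.1 m/s

40 m s⁻¹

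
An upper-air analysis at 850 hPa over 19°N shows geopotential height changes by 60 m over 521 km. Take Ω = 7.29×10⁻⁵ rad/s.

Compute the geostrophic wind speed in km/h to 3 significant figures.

85.7 km/h

Coriolis parameter at 19°N:
f = 2Ω sin φ = 2 × 7.29×10⁻⁵ × sin 19° = 4.75×10⁻⁵ s⁻¹
Height gradient: |∂Z/∂n| = 60 m / 521000 m = 1.15×10⁻⁴
On a pressure surface, geostrophic balance gives V_g = (g/f)|∂Z/∂n|:
V_g = 9.81 × 1.15×10⁻⁴ / 4.75×10⁻⁵ = 23.8 m/s
Converting: 23.8 m/s × 3.6 = 85.7 km/h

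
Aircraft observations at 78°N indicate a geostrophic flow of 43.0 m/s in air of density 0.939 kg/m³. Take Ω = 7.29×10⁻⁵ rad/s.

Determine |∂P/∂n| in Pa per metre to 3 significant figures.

Coriolis parameter at 78°N:
f = 2Ω sin φ = 2 × 7.29×10⁻⁵ × sin 78° = 1.43×10⁻⁴ s⁻¹
Geostrophic balance rearranged: |∂P/∂n| = f ρ V_g
|∂P/∂n| = 1.43×10⁻⁴ × 0.939 × 43.0 = 5.76×10⁻³ Pa/m

5.76×10⁻³ Pa/m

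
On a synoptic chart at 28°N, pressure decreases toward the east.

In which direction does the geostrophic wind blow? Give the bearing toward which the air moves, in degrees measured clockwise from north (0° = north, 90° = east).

180°

The pressure-gradient force points toward the east (bearing 090°).
Geostrophic balance: in the Northern Hemisphere the Coriolis force deflects motion to the right, so the geostrophic wind blows 90° to the right of the pressure-gradient force (low pressure on the left).
Rotating 090° by 90° clockwise gives 180° — the wind blows toward the south.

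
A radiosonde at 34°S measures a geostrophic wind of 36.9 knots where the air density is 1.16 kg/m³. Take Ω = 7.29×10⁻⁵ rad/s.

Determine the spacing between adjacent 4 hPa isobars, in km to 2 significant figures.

Coriolis parameter at 34°S:
f = 2Ω sin φ = 2 × 7.29×10⁻⁵ × sin 34° = 8.15×10⁻⁵ s⁻¹
Wind speed in SI: 36.9 knots = 19.0 m/s
Geostrophic balance rearranged: |∂P/∂n| = f ρ V_g
|∂P/∂n| = 8.15×10⁻⁵ × 1.16 × 19.0 = 1.80×10⁻³ Pa/m
Isobar spacing: Δn = ΔP/|∂P/∂n| = 400 Pa / 1.80×10⁻³ Pa/m = 222802 m ≈ 220 km

220 km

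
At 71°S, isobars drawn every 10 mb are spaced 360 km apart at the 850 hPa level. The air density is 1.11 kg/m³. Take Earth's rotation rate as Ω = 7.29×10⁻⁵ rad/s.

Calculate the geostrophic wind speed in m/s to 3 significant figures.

18.2 m/s

Coriolis parameter at 71°S:
f = 2Ω sin φ = 2 × 7.29×10⁻⁵ × sin 71° = 1.38×10⁻⁴ s⁻¹
Pressure gradient: |∂P/∂n| = 1000 Pa / 360000 m = 2.78×10⁻³ Pa/m
Geostrophic balance (pressure-gradient force = Coriolis force):
V_g = (1/(fρ)) |∂P/∂n| = 2.78×10⁻³ / (1.38×10⁻⁴ × 1.11) = 18.2 m/s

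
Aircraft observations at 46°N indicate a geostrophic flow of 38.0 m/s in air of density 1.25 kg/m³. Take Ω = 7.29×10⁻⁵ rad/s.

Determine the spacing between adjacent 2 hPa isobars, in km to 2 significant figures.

Coriolis parameter at 46°N:
f = 2Ω sin φ = 2 × 7.29×10⁻⁵ × sin 46° = 1.05×10⁻⁴ s⁻¹
Geostrophic balance rearranged: |∂P/∂n| = f ρ V_g
|∂P/∂n| = 1.05×10⁻⁴ × 1.25 × 38.0 = 4.98×10⁻³ Pa/m
Isobar spacing: Δn = ΔP/|∂P/∂n| = 200 Pa / 4.98×10⁻³ Pa/m = 40146 m ≈ 40 km

40 km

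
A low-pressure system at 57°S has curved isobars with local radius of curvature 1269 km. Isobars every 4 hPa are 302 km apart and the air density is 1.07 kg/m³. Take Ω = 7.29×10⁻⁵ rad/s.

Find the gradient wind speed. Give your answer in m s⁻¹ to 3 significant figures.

9.54 m s⁻¹

Coriolis parameter at 57°S:
f = 2Ω sin φ = 2 × 7.29×10⁻⁵ × sin 57° = 1.22×10⁻⁴ s⁻¹
Pressure gradient: |∂P/∂n| = 400 Pa / 302000 m = 1.32×10⁻³ Pa/m
Geostrophic speed: V_g = |∂P/∂n|/(fρ) = 1.32×10⁻³/(1.22×10⁻⁴ × 1.07) = 10.1 m/s
Around a low, centrifugal force acts outward with Coriolis, so pressure-gradient force balances both:
(1/ρ)|∂P/∂n| = fV + V²/R  →  V² + fR·V − fR·V_g = 0
With fR = 1.22×10⁻⁴ × 1269×10³ m = 155 m/s:
V = [−fR + √((fR)² + 4 fR V_g)]/2 = [−155 + √(155² + 4×155×10.1)]/2 = 9.54 m/s
Subgeostrophic (V < V_g = 10.1 m/s), as expected around a low.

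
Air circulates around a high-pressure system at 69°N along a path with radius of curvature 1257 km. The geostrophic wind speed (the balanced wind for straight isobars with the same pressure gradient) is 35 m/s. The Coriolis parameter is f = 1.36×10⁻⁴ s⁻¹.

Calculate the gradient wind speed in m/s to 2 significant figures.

49 m/s

Around a high, pressure-gradient force acts outward with centrifugal, so Coriolis balances both:
fV = (1/ρ)|∂P/∂n| + V²/R  →  V² − fR·V + fR·V_g = 0
With fR = 1.36×10⁻⁴ × 1257×10³ m = 171 m/s:
V = [fR − √((fR)² − 4 fR V_g)]/2 = [171 − √(171² − 4×171×35)]/2 = 49.1 m/s
Supergeostrophic (V > V_g = 35 m/s), as expected around a high.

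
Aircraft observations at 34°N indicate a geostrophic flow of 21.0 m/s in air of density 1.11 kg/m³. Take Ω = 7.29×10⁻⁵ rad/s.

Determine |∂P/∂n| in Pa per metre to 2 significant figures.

Coriolis parameter at 34°N:
f = 2Ω sin φ = 2 × 7.29×10⁻⁵ × sin 34° = 8.15×10⁻⁵ s⁻¹
Geostrophic balance rearranged: |∂P/∂n| = f ρ V_g
|∂P/∂n| = 8.15×10⁻⁵ × 1.11 × 21.0 = 1.90×10⁻³ Pa/m

1.9×10⁻³ Pa/m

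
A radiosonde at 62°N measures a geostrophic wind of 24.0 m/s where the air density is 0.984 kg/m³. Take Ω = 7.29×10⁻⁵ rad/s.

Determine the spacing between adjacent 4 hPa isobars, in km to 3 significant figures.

132 km

Coriolis parameter at 62°N:
f = 2Ω sin φ = 2 × 7.29×10⁻⁵ × sin 62° = 1.29×10⁻⁴ s⁻¹
Geostrophic balance rearranged: |∂P/∂n| = f ρ V_g
|∂P/∂n| = 1.29×10⁻⁴ × 0.984 × 24.0 = 3.04×10⁻³ Pa/m
Isobar spacing: Δn = ΔP/|∂P/∂n| = 400 Pa / 3.04×10⁻³ Pa/m = 131571 m ≈ 132 km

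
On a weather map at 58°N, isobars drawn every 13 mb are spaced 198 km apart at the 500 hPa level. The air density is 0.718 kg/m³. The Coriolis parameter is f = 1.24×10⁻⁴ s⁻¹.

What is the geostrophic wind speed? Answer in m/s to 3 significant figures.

73.7 m/s

Pressure gradient: |∂P/∂n| = 1300 Pa / 198000 m = 6.57×10⁻³ Pa/m
Geostrophic balance (pressure-gradient force = Coriolis force):
V_g = (1/(fρ)) |∂P/∂n| = 6.57×10⁻³ / (1.24×10⁻⁴ × 0.718) = 73.7 m/s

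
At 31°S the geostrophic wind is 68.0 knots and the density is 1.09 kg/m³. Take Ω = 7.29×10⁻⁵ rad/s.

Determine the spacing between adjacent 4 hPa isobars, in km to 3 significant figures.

140 km

Coriolis parameter at 31°S:
f = 2Ω sin φ = 2 × 7.29×10⁻⁵ × sin 31° = 7.51×10⁻⁵ s⁻¹
Wind speed in SI: 68.0 knots = 35.0 m/s
Geostrophic balance rearranged: |∂P/∂n| = f ρ V_g
|∂P/∂n| = 7.51×10⁻⁵ × 1.09 × 35.0 = 2.86×10⁻³ Pa/m
Isobar spacing: Δn = ΔP/|∂P/∂n| = 400 Pa / 2.86×10⁻³ Pa/m = 139698 m ≈ 140 km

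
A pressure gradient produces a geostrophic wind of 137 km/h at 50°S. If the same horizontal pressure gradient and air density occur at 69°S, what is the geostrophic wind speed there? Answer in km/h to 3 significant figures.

112 km/h

With the same pressure gradient and density, V_g ∝ 1/f ∝ 1/sin φ.
V₂ = V₁ · sin φ₁ / sin φ₂ = 137 × sin 50° / sin 69°
V₂ = 137 × 0.7660/0.9336 = 112 km/h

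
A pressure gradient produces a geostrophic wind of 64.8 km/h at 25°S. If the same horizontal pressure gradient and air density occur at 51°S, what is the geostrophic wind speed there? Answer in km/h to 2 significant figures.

With the same pressure gradient and density, V_g ∝ 1/f ∝ 1/sin φ.
V₂ = V₁ · sin φ₁ / sin φ₂ = 64.8 × sin 25° / sin 51°
V₂ = 64.8 × 0.4226/0.7771 = 35 km/h

35 km/h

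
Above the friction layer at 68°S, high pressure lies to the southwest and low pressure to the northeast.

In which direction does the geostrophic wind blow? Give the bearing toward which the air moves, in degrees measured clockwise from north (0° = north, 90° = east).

315°

The pressure-gradient force points toward the northeast (bearing 045°).
Geostrophic balance: in the Southern Hemisphere the Coriolis force deflects motion to the left, so the geostrophic wind blows 90° to the left of the pressure-gradient force (low pressure on the right).
Rotating 045° by 90° counterclockwise gives 315° — the wind blows toward the northwest.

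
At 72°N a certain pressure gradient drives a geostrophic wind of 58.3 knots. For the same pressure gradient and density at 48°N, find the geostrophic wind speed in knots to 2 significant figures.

75 knots

With the same pressure gradient and density, V_g ∝ 1/f ∝ 1/sin φ.
V₂ = V₁ · sin φ₁ / sin φ₂ = 58.3 × sin 72° / sin 48°
V₂ = 58.3 × 0.9511/0.7431 = 75 knots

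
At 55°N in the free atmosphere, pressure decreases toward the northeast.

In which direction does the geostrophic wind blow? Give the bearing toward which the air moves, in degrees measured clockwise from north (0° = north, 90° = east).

The pressure-gradient force points toward the northeast (bearing 045°).
Geostrophic balance: in the Northern Hemisphere the Coriolis force deflects motion to the right, so the geostrophic wind blows 90° to the right of the pressure-gradient force (low pressure on the left).
Rotating 045° by 90° clockwise gives 135° — the wind blows toward the southeast.

135°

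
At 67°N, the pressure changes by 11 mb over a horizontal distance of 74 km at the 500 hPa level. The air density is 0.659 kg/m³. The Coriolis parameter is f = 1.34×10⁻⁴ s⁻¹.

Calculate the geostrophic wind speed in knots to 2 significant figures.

Pressure gradient: |∂P/∂n| = 1100 Pa / 74000 m = 1.49×10⁻² Pa/m
Geostrophic balance (pressure-gradient force = Coriolis force):
V_g = (1/(fρ)) |∂P/∂n| = 1.49×10⁻² / (1.34×10⁻⁴ × 0.659) = 168 m/s
Converting: 168 m/s × 1.944 = 330 knots

330 knots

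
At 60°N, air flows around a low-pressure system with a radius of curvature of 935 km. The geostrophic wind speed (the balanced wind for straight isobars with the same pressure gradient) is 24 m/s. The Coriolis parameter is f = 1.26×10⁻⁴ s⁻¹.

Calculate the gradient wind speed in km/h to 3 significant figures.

73.6 km/h

Around a low, centrifugal force acts outward with Coriolis, so pressure-gradient force balances both:
(1/ρ)|∂P/∂n| = fV + V²/R  →  V² + fR·V − fR·V_g = 0
With fR = 1.26×10⁻⁴ × 935×10³ m = 118 m/s:
V = [−fR + √((fR)² + 4 fR V_g)]/2 = [−118 + √(118² + 4×118×24)]/2 = 20.5 m/s
Subgeostrophic (V < V_g = 24 m/s), as expected around a low.
Converting: 20.5 m/s × 3.6 = 73.6 km/h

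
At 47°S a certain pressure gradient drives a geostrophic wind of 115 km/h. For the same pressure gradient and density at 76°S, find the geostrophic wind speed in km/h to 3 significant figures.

86.7 km/h

With the same pressure gradient and density, V_g ∝ 1/f ∝ 1/sin φ.
V₂ = V₁ · sin φ₁ / sin φ₂ = 115 × sin 47° / sin 76°
V₂ = 115 × 0.7314/0.9703 = 86.7 km/h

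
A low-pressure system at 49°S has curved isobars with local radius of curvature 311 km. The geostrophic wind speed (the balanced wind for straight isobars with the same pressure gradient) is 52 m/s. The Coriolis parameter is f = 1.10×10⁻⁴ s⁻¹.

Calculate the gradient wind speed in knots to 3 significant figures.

55.2 knots

Around a low, centrifugal force acts outward with Coriolis, so pressure-gradient force balances both:
(1/ρ)|∂P/∂n| = fV + V²/R  →  V² + fR·V − fR·V_g = 0
With fR = 1.10×10⁻⁴ × 311×10³ m = 34.2 m/s:
V = [−fR + √((fR)² + 4 fR V_g)]/2 = [−34.2 + √(34.2² + 4×34.2×52)]/2 = 28.4 m/s
Subgeostrophic (V < V_g = 52 m/s), as expected around a low.
Converting: 28.4 m/s × 1.944 = 55.2 knots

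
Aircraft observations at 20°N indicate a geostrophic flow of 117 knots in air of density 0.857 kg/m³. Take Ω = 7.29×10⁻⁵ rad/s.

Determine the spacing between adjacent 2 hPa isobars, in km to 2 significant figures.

Coriolis parameter at 20°N:
f = 2Ω sin φ = 2 × 7.29×10⁻⁵ × sin 20° = 4.99×10⁻⁵ s⁻¹
Wind speed in SI: 117 knots = 60.2 m/s
Geostrophic balance rearranged: |∂P/∂n| = f ρ V_g
|∂P/∂n| = 4.99×10⁻⁵ × 0.857 × 60.2 = 2.57×10⁻³ Pa/m
Isobar spacing: Δn = ΔP/|∂P/∂n| = 200 Pa / 2.57×10⁻³ Pa/m = 77753 m ≈ 78 km

78 km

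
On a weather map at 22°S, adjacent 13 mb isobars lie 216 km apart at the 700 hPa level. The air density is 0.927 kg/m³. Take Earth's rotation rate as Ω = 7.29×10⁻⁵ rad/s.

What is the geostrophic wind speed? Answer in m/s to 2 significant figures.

120 m/s

Coriolis parameter at 22°S:
f = 2Ω sin φ = 2 × 7.29×10⁻⁵ × sin 22° = 5.46×10⁻⁵ s⁻¹
Pressure gradient: |∂P/∂n| = 1300 Pa / 216000 m = 6.02×10⁻³ Pa/m
Geostrophic balance (pressure-gradient force = Coriolis force):
V_g = (1/(fρ)) |∂P/∂n| = 6.02×10⁻³ / (5.46×10⁻⁵ × 0.927) = 119 m/s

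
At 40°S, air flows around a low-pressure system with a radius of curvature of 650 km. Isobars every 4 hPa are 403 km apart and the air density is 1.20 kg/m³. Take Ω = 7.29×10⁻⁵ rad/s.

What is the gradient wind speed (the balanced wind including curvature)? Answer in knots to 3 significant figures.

Coriolis parameter at 40°S:
f = 2Ω sin φ = 2 × 7.29×10⁻⁵ × sin 40° = 9.37×10⁻⁵ s⁻¹
Pressure gradient: |∂P/∂n| = 400 Pa / 403000 m = 9.93×10⁻⁴ Pa/m
Geostrophic speed: V_g = |∂P/∂n|/(fρ) = 9.93×10⁻⁴/(9.37×10⁻⁵ × 1.20) = 8.83 m/s
Around a low, centrifugal force acts outward with Coriolis, so pressure-gradient force balances both:
(1/ρ)|∂P/∂n| = fV + V²/R  →  V² + fR·V − fR·V_g = 0
With fR = 9.37×10⁻⁵ × 650×10³ m = 60.9 m/s:
V = [−fR + √((fR)² + 4 fR V_g)]/2 = [−60.9 + √(60.9² + 4×60.9×8.83)]/2 = 7.82 m/s
Subgeostrophic (V < V_g = 8.83 m/s), as expected around a low.
Converting: 7.82 m/s × 1.944 = 15.2 knots

15.2 knots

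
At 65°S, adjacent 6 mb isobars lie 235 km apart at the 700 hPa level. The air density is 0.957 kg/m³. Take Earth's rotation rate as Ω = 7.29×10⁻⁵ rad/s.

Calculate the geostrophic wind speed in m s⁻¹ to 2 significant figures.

Coriolis parameter at 65°S:
f = 2Ω sin φ = 2 × 7.29×10⁻⁵ × sin 65° = 1.32×10⁻⁴ s⁻¹
Pressure gradient: |∂P/∂n| = 600 Pa / 235000 m = 2.55×10⁻³ Pa/m
Geostrophic balance (pressure-gradient force = Coriolis force):
V_g = (1/(fρ)) |∂P/∂n| = 2.55×10⁻³ / (1.32×10⁻⁴ × 0.957) = 20.2 m/s

20 m s⁻¹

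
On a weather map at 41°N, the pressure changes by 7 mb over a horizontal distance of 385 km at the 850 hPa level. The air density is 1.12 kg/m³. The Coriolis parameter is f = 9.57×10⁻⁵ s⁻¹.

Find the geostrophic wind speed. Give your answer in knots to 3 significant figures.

Pressure gradient: |∂P/∂n| = 700 Pa / 385000 m = 1.82×10⁻³ Pa/m
Geostrophic balance (pressure-gradient force = Coriolis force):
V_g = (1/(fρ)) |∂P/∂n| = 1.82×10⁻³ / (9.57×10⁻⁵ × 1.12) = 17.0 m/s
Converting: 17.0 m/s × 1.944 = 33.0 knots

33.0 knots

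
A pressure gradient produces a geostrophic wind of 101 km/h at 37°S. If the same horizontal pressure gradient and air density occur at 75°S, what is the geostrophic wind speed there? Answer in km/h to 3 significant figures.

62.9 km/h

With the same pressure gradient and density, V_g ∝ 1/f ∝ 1/sin φ.
V₂ = V₁ · sin φ₁ / sin φ₂ = 101 × sin 37° / sin 75°
V₂ = 101 × 0.6018/0.9659 = 62.9 km/h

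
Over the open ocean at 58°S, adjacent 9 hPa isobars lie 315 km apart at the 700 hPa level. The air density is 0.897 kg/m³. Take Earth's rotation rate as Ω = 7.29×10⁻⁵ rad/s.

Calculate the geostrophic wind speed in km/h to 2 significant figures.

Coriolis parameter at 58°S:
f = 2Ω sin φ = 2 × 7.29×10⁻⁵ × sin 58° = 1.24×10⁻⁴ s⁻¹
Pressure gradient: |∂P/∂n| = 900 Pa / 315000 m = 2.86×10⁻³ Pa/m
Geostrophic balance (pressure-gradient force = Coriolis force):
V_g = (1/(fρ)) |∂P/∂n| = 2.86×10⁻³ / (1.24×10⁻⁴ × 0.897) = 25.8 m/s
Converting: 25.8 m/s × 3.6 = 93 km/h

93 km/h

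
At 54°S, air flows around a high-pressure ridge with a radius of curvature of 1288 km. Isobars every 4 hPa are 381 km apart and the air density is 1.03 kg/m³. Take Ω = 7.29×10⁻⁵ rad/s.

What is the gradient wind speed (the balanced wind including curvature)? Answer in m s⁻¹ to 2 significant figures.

Coriolis parameter at 54°S:
f = 2Ω sin φ = 2 × 7.29×10⁻⁵ × sin 54° = 1.18×10⁻⁴ s⁻¹
Pressure gradient: |∂P/∂n| = 400 Pa / 381000 m = 1.05×10⁻³ Pa/m
Geostrophic speed: V_g = |∂P/∂n|/(fρ) = 1.05×10⁻³/(1.18×10⁻⁴ × 1.03) = 8.64 m/s
Around a high, pressure-gradient force acts outward with centrifugal, so Coriolis balances both:
fV = (1/ρ)|∂P/∂n| + V²/R  →  V² − fR·V + fR·V_g = 0
With fR = 1.18×10⁻⁴ × 1288×10³ m = 152 m/s:
V = [fR − √((fR)² − 4 fR V_g)]/2 = [152 − √(152² − 4×152×8.64)]/2 = 9.2 m/s
Supergeostrophic (V > V_g = 8.64 m/s), as expected around a high.

9.2 m s⁻¹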